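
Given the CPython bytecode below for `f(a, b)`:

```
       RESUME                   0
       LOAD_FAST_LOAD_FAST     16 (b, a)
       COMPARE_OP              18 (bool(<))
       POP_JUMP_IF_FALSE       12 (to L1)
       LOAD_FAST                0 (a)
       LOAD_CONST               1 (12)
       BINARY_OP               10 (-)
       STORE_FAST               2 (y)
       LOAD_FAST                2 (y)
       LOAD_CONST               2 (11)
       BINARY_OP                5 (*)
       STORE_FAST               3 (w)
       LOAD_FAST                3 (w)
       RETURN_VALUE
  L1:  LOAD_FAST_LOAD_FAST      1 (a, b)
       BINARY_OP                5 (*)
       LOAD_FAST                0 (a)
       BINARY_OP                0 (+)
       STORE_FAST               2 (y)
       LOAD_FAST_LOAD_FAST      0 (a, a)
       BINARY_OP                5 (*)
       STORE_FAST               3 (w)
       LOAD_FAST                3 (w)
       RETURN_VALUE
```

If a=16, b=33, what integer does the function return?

LOAD_FAST_LOAD_FAST b,a → push 33,16. Stack: [33, 16]
COMPARE_OP bool(<) → 33 vs 16 = False. Stack: [False]
POP_JUMP_IF_FALSE → pop False; jump. Stack: []
LOAD_FAST_LOAD_FAST a,b → push 16,33. Stack: [16, 33]
BINARY_OP * → 16 * 33 = 528. Stack: [528]
LOAD_FAST a → push 16. Stack: [528, 16]
BINARY_OP + → 528 + 16 = 544. Stack: [544]
STORE_FAST y → y=544. Stack: []
LOAD_FAST_LOAD_FAST a,a → push 16,16. Stack: [16, 16]
BINARY_OP * → 16 * 16 = 256. Stack: [256]
STORE_FAST w → w=256. Stack: []
LOAD_FAST w → push 256. Stack: [256]
RETURN_VALUE → return 256.

256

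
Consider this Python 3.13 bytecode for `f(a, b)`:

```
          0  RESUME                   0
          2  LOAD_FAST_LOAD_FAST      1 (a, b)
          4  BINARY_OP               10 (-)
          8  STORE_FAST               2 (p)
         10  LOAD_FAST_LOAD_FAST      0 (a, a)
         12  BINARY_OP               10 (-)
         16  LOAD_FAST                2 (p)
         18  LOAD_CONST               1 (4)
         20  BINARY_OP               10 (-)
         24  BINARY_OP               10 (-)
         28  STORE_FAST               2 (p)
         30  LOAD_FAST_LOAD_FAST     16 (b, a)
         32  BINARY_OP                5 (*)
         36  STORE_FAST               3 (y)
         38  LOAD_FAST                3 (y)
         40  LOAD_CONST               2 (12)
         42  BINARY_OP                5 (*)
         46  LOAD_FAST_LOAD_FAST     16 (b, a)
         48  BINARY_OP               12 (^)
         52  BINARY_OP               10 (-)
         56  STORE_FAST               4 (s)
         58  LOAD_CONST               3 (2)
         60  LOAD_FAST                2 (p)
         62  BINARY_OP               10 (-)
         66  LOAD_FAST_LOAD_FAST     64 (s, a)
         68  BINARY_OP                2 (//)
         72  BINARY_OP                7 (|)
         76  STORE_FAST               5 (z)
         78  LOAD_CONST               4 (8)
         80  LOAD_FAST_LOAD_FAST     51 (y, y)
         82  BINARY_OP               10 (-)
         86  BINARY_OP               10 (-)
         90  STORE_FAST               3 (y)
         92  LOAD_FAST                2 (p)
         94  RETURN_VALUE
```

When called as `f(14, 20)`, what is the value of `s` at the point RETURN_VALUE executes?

LOAD_FAST_LOAD_FAST a,b → push 14,20. Stack: [14, 20]
BINARY_OP - → 14 - 20 = -6. Stack: [-6]
STORE_FAST p → p=-6. Stack: []
LOAD_FAST_LOAD_FAST a,a → push 14,14. Stack: [14, 14]
BINARY_OP - → 14 - 14 = 0. Stack: [0]
LOAD_FAST p → push -6. Stack: [0, -6]
LOAD_CONST → push 4. Stack: [0, -6, 4]
BINARY_OP - → -6 - 4 = -10. Stack: [0, -10]
BINARY_OP - → 0 - -10 = 10. Stack: [10]
STORE_FAST p → p=10. Stack: []
LOAD_FAST_LOAD_FAST b,a → push 20,14. Stack: [20, 14]
BINARY_OP * → 20 * 14 = 280. Stack: [280]
STORE_FAST y → y=280. Stack: []
LOAD_FAST y → push 280. Stack: [280]
LOAD_CONST → push 12. Stack: [280, 12]
BINARY_OP * → 280 * 12 = 3360. Stack: [3360]
LOAD_FAST_LOAD_FAST b,a → push 20,14. Stack: [3360, 20, 14]
BINARY_OP ^ → 20 ^ 14 = 26. Stack: [3360, 26]
BINARY_OP - → 3360 - 26 = 3334. Stack: [3334]
STORE_FAST s → s=3334. Stack: []
LOAD_CONST → push 2. Stack: [2]
LOAD_FAST p → push 10. Stack: [2, 10]
BINARY_OP - → 2 - 10 = -8. Stack: [-8]
LOAD_FAST_LOAD_FAST s,a → push 3334,14. Stack: [-8, 3334, 14]
BINARY_OP // → 3334 // 14 = 238. Stack: [-8, 238]
BINARY_OP | → -8 | 238 = -2. Stack: [-2]
STORE_FAST z → z=-2. Stack: []
LOAD_CONST → push 8. Stack: [8]
LOAD_FAST_LOAD_FAST y,y → push 280,280. Stack: [8, 280, 280]
BINARY_OP - → 280 - 280 = 0. Stack: [8, 0]
BINARY_OP - → 8 - 0 = 8. Stack: [8]
STORE_FAST y → y=8. Stack: []
LOAD_FAST p → push 10. Stack: [10]
RETURN_VALUE → return 10.

3334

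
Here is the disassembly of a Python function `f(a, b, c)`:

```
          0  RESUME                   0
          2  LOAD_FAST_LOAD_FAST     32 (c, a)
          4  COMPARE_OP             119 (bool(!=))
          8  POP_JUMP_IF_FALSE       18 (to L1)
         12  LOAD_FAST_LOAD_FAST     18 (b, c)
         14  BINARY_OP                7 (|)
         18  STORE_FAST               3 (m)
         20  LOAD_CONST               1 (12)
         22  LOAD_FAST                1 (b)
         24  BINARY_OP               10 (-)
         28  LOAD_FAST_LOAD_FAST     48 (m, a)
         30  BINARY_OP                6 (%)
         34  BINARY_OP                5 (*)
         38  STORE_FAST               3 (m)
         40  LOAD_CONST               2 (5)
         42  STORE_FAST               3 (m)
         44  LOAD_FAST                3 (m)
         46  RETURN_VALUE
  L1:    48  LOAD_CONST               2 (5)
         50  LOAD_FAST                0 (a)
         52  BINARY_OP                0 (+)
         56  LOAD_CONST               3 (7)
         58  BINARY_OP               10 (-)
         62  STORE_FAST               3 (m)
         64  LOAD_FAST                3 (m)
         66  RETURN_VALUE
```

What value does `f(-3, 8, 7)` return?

5

LOAD_FAST_LOAD_FAST c,a → push 7,-3. Stack: [7, -3]
COMPARE_OP bool(!=) → 7 vs -3 = True. Stack: [True]
POP_JUMP_IF_FALSE → pop True; no jump. Stack: []
LOAD_FAST_LOAD_FAST b,c → push 8,7. Stack: [8, 7]
BINARY_OP | → 8 | 7 = 15. Stack: [15]
STORE_FAST m → m=15. Stack: []
LOAD_CONST → push 12. Stack: [12]
LOAD_FAST b → push 8. Stack: [12, 8]
BINARY_OP - → 12 - 8 = 4. Stack: [4]
LOAD_FAST_LOAD_FAST m,a → push 15,-3. Stack: [4, 15, -3]
BINARY_OP % → 15 % -3 = 0. Stack: [4, 0]
BINARY_OP * → 4 * 0 = 0. Stack: [0]
STORE_FAST m → m=0. Stack: []
LOAD_CONST → push 5. Stack: [5]
STORE_FAST m → m=5. Stack: []
LOAD_FAST m → push 5. Stack: [5]
RETURN_VALUE → return 5.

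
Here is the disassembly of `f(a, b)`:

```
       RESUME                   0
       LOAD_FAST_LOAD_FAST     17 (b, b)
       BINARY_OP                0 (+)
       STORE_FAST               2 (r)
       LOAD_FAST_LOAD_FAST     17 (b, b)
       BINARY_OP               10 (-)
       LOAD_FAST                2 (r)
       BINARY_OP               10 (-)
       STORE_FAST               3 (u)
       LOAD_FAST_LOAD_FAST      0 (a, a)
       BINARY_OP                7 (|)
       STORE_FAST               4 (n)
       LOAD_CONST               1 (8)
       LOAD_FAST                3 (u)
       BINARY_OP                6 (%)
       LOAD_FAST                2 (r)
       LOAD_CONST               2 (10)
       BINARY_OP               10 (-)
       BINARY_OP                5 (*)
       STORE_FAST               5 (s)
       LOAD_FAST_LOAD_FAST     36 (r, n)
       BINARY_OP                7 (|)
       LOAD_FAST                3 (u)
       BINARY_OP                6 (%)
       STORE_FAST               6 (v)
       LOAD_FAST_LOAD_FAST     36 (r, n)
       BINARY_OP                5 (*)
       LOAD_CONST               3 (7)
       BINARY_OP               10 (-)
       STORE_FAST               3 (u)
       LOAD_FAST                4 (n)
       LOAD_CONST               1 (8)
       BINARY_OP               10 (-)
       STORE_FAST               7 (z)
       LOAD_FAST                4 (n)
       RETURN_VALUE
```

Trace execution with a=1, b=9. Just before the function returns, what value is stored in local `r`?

LOAD_FAST_LOAD_FAST b,b → push 9,9. Stack: [9, 9]
BINARY_OP + → 9 + 9 = 18. Stack: [18]
STORE_FAST r → r=18. Stack: []
LOAD_FAST_LOAD_FAST b,b → push 9,9. Stack: [9, 9]
BINARY_OP - → 9 - 9 = 0. Stack: [0]
LOAD_FAST r → push 18. Stack: [0, 18]
BINARY_OP - → 0 - 18 = -18. Stack: [-18]
STORE_FAST u → u=-18. Stack: []
LOAD_FAST_LOAD_FAST a,a → push 1,1. Stack: [1, 1]
BINARY_OP | → 1 | 1 = 1. Stack: [1]
STORE_FAST n → n=1. Stack: []
LOAD_CONST → push 8. Stack: [8]
LOAD_FAST u → push -18. Stack: [8, -18]
BINARY_OP % → 8 % -18 = -10. Stack: [-10]
LOAD_FAST r → push 18. Stack: [-10, 18]
LOAD_CONST → push 10. Stack: [-10, 18, 10]
BINARY_OP - → 18 - 10 = 8. Stack: [-10, 8]
BINARY_OP * → -10 * 8 = -80. Stack: [-80]
STORE_FAST s → s=-80. Stack: []
LOAD_FAST_LOAD_FAST r,n → push 18,1. Stack: [18, 1]
BINARY_OP | → 18 | 1 = 19. Stack: [19]
LOAD_FAST u → push -18. Stack: [19, -18]
BINARY_OP % → 19 % -18 = -17. Stack: [-17]
STORE_FAST v → v=-17. Stack: []
LOAD_FAST_LOAD_FAST r,n → push 18,1. Stack: [18, 1]
BINARY_OP * → 18 * 1 = 18. Stack: [18]
LOAD_CONST → push 7. Stack: [18, 7]
BINARY_OP - → 18 - 7 = 11. Stack: [11]
STORE_FAST u → u=11. Stack: []
LOAD_FAST n → push 1. Stack: [1]
LOAD_CONST → push 8. Stack: [1, 8]
BINARY_OP - → 1 - 8 = -7. Stack: [-7]
STORE_FAST z → z=-7. Stack: []
LOAD_FAST n → push 1. Stack: [1]
RETURN_VALUE → return 1.

18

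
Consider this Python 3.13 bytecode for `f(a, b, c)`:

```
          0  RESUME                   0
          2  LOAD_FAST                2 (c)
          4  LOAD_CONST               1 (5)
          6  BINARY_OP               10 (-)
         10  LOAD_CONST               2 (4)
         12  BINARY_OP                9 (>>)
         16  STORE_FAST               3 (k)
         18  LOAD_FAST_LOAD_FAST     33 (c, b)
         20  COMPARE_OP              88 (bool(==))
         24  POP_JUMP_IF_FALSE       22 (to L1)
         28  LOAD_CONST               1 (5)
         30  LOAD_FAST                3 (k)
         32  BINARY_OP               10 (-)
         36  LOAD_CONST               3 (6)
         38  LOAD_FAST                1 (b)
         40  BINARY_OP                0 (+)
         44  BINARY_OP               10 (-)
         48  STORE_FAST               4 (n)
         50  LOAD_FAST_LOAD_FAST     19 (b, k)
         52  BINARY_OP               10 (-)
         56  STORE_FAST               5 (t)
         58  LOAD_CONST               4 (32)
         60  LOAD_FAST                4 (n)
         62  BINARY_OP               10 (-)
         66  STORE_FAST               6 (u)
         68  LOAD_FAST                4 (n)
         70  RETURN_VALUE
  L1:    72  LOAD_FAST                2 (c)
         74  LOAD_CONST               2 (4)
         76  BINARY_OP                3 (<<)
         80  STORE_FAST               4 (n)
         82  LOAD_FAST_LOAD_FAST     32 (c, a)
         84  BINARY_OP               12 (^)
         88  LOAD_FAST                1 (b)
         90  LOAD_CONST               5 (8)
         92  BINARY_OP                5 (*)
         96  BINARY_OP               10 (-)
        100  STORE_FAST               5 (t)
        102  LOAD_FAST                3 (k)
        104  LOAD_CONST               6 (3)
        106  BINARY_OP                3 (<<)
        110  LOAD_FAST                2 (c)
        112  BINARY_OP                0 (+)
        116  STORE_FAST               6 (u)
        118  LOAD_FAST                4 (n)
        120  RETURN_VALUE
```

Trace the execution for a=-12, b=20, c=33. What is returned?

528

LOAD_FAST c → push 33. Stack: [33]
LOAD_CONST → push 5. Stack: [33, 5]
BINARY_OP - → 33 - 5 = 28. Stack: [28]
LOAD_CONST → push 4. Stack: [28, 4]
BINARY_OP >> → 28 >> 4 = 1. Stack: [1]
STORE_FAST k → k=1. Stack: []
LOAD_FAST_LOAD_FAST c,b → push 33,20. Stack: [33, 20]
COMPARE_OP bool(==) → 33 vs 20 = False. Stack: [False]
POP_JUMP_IF_FALSE → pop False; jump. Stack: []
LOAD_FAST c → push 33. Stack: [33]
LOAD_CONST → push 4. Stack: [33, 4]
BINARY_OP << → 33 << 4 = 528. Stack: [528]
STORE_FAST n → n=528. Stack: []
LOAD_FAST_LOAD_FAST c,a → push 33,-12. Stack: [33, -12]
BINARY_OP ^ → 33 ^ -12 = -43. Stack: [-43]
LOAD_FAST b → push 20. Stack: [-43, 20]
LOAD_CONST → push 8. Stack: [-43, 20, 8]
BINARY_OP * → 20 * 8 = 160. Stack: [-43, 160]
BINARY_OP - → -43 - 160 = -203. Stack: [-203]
STORE_FAST t → t=-203. Stack: []
LOAD_FAST k → push 1. Stack: [1]
LOAD_CONST → push 3. Stack: [1, 3]
BINARY_OP << → 1 << 3 = 8. Stack: [8]
LOAD_FAST c → push 33. Stack: [8, 33]
BINARY_OP + → 8 + 33 = 41. Stack: [41]
STORE_FAST u → u=41. Stack: []
LOAD_FAST n → push 528. Stack: [528]
RETURN_VALUE → return 528.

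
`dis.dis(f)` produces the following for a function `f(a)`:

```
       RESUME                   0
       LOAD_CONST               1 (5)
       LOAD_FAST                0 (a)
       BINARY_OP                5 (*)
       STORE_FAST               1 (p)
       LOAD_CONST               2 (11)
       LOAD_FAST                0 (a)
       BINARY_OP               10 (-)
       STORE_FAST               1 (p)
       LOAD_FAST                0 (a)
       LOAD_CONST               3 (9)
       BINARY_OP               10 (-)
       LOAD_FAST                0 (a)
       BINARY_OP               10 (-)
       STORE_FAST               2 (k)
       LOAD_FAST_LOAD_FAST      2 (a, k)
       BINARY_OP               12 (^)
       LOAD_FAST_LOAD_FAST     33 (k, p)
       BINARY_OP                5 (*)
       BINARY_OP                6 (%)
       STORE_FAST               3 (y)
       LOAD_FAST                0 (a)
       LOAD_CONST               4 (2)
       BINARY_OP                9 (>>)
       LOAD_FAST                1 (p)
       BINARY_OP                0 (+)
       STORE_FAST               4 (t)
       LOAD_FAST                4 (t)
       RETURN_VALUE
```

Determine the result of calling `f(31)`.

-13

LOAD_CONST → push 5. Stack: [5]
LOAD_FAST a → push 31. Stack: [5, 31]
BINARY_OP * → 5 * 31 = 155. Stack: [155]
STORE_FAST p → p=155. Stack: []
LOAD_CONST → push 11. Stack: [11]
LOAD_FAST a → push 31. Stack: [11, 31]
BINARY_OP - → 11 - 31 = -20. Stack: [-20]
STORE_FAST p → p=-20. Stack: []
LOAD_FAST a → push 31. Stack: [31]
LOAD_CONST → push 9. Stack: [31, 9]
BINARY_OP - → 31 - 9 = 22. Stack: [22]
LOAD_FAST a → push 31. Stack: [22, 31]
BINARY_OP - → 22 - 31 = -9. Stack: [-9]
STORE_FAST k → k=-9. Stack: []
LOAD_FAST_LOAD_FAST a,k → push 31,-9. Stack: [31, -9]
BINARY_OP ^ → 31 ^ -9 = -24. Stack: [-24]
LOAD_FAST_LOAD_FAST k,p → push -9,-20. Stack: [-24, -9, -20]
BINARY_OP * → -9 * -20 = 180. Stack: [-24, 180]
BINARY_OP % → -24 % 180 = 156. Stack: [156]
STORE_FAST y → y=156. Stack: []
LOAD_FAST a → push 31. Stack: [31]
LOAD_CONST → push 2. Stack: [31, 2]
BINARY_OP >> → 31 >> 2 = 7. Stack: [7]
LOAD_FAST p → push -20. Stack: [7, -20]
BINARY_OP + → 7 + -20 = -13. Stack: [-13]
STORE_FAST t → t=-13. Stack: []
LOAD_FAST t → push -13. Stack: [-13]
RETURN_VALUE → return -13.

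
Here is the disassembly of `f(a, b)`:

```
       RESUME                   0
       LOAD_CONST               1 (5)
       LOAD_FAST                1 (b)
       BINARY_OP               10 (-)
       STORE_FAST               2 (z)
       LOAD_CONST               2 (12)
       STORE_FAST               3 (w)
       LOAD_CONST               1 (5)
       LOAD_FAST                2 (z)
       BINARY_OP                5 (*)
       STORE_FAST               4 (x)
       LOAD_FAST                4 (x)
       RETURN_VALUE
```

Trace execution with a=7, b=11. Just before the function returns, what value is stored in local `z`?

LOAD_CONST → push 5. Stack: [5]
LOAD_FAST b → push 11. Stack: [5, 11]
BINARY_OP - → 5 - 11 = -6. Stack: [-6]
STORE_FAST z → z=-6. Stack: []
LOAD_CONST → push 12. Stack: [12]
STORE_FAST w → w=12. Stack: []
LOAD_CONST → push 5. Stack: [5]
LOAD_FAST z → push -6. Stack: [5, -6]
BINARY_OP * → 5 * -6 = -30. Stack: [-30]
STORE_FAST x → x=-30. Stack: []
LOAD_FAST x → push -30. Stack: [-30]
RETURN_VALUE → return -30.

-6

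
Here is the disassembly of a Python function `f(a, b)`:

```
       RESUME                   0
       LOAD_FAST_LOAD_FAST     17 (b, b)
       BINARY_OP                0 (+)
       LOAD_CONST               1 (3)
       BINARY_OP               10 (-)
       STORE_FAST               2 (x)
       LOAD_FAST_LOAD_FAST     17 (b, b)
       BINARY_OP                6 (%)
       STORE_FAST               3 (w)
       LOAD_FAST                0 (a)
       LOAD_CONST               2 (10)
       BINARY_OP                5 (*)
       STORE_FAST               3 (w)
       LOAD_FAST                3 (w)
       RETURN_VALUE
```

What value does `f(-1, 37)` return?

-10

LOAD_FAST_LOAD_FAST b,b → push 37,37. Stack: [37, 37]
BINARY_OP + → 37 + 37 = 74. Stack: [74]
LOAD_CONST → push 3. Stack: [74, 3]
BINARY_OP - → 74 - 3 = 71. Stack: [71]
STORE_FAST x → x=71. Stack: []
LOAD_FAST_LOAD_FAST b,b → push 37,37. Stack: [37, 37]
BINARY_OP % → 37 % 37 = 0. Stack: [0]
STORE_FAST w → w=0. Stack: []
LOAD_FAST a → push -1. Stack: [-1]
LOAD_CONST → push 10. Stack: [-1, 10]
BINARY_OP * → -1 * 10 = -10. Stack: [-10]
STORE_FAST w → w=-10. Stack: []
LOAD_FAST w → push -10. Stack: [-10]
RETURN_VALUE → return -10.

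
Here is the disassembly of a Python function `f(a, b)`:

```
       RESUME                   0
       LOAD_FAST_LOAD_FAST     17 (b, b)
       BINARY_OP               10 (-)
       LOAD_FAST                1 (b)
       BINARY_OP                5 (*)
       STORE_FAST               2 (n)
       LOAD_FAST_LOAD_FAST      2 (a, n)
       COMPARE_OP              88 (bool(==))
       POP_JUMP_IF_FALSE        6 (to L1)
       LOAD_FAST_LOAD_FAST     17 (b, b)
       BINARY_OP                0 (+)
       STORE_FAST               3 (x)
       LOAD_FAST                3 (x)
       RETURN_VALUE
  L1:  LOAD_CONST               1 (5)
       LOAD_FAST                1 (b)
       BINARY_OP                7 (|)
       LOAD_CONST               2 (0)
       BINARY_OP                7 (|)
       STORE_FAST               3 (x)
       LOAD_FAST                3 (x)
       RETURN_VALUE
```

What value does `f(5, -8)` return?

LOAD_FAST_LOAD_FAST b,b → push -8,-8. Stack: [-8, -8]
BINARY_OP - → -8 - -8 = 0. Stack: [0]
LOAD_FAST b → push -8. Stack: [0, -8]
BINARY_OP * → 0 * -8 = 0. Stack: [0]
STORE_FAST n → n=0. Stack: []
LOAD_FAST_LOAD_FAST a,n → push 5,0. Stack: [5, 0]
COMPARE_OP bool(==) → 5 vs 0 = False. Stack: [False]
POP_JUMP_IF_FALSE → pop False; jump. Stack: []
LOAD_CONST → push 5. Stack: [5]
LOAD_FAST b → push -8. Stack: [5, -8]
BINARY_OP | → 5 | -8 = -3. Stack: [-3]
LOAD_CONST → push 0. Stack: [-3, 0]
BINARY_OP | → -3 | 0 = -3. Stack: [-3]
STORE_FAST x → x=-3. Stack: []
LOAD_FAST x → push -3. Stack: [-3]
RETURN_VALUE → return -3.

-3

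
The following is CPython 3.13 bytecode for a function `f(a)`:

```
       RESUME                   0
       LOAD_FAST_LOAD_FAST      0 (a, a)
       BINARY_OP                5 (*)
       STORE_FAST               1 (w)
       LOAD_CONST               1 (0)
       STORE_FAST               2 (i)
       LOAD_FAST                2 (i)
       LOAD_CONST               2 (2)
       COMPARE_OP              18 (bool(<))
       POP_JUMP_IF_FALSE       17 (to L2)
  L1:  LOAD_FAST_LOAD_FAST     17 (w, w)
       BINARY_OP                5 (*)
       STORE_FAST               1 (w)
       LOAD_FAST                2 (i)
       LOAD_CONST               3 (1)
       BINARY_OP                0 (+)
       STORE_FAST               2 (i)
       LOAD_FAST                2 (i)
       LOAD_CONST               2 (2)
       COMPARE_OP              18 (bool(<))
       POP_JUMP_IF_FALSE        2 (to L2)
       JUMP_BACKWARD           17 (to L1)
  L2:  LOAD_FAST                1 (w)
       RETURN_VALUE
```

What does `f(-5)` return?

390625

LOAD_FAST_LOAD_FAST a,a → push -5,-5. Stack: [-5, -5]
BINARY_OP * → -5 * -5 = 25. Stack: [25]
STORE_FAST w → w=25. Stack: []
LOAD_CONST → push 0. Stack: [0]
STORE_FAST i → i=0. Stack: []
LOAD_FAST i → push 0. Stack: [0]
LOAD_CONST → push 2. Stack: [0, 2]
COMPARE_OP bool(<) → 0 vs 2 = True. Stack: [True]
POP_JUMP_IF_FALSE → pop True; no jump. Stack: []
LOAD_FAST_LOAD_FAST w,w → push 25,25. Stack: [25, 25]
BINARY_OP * → 25 * 25 = 625. Stack: [625]
STORE_FAST w → w=625. Stack: []
LOAD_FAST i → push 0. Stack: [0]
LOAD_CONST → push 1. Stack: [0, 1]
BINARY_OP + → 0 + 1 = 1. Stack: [1]
STORE_FAST i → i=1. Stack: []
LOAD_FAST i → push 1. Stack: [1]
LOAD_CONST → push 2. Stack: [1, 2]
COMPARE_OP bool(<) → 1 vs 2 = True. Stack: [True]
POP_JUMP_IF_FALSE → pop True; no jump. Stack: []
LOAD_FAST_LOAD_FAST w,w → push 625,625. Stack: [625, 625]
BINARY_OP * → 625 * 625 = 390625. Stack: [390625]
STORE_FAST w → w=390625. Stack: []
LOAD_FAST i → push 1. Stack: [1]
LOAD_CONST → push 1. Stack: [1, 1]
BINARY_OP + → 1 + 1 = 2. Stack: [2]
STORE_FAST i → i=2. Stack: []
LOAD_FAST i → push 2. Stack: [2]
LOAD_CONST → push 2. Stack: [2, 2]
COMPARE_OP bool(<) → 2 vs 2 = False. Stack: [False]
POP_JUMP_IF_FALSE → pop False; jump. Stack: []
LOAD_FAST w → push 390625. Stack: [390625]
RETURN_VALUE → return 390625.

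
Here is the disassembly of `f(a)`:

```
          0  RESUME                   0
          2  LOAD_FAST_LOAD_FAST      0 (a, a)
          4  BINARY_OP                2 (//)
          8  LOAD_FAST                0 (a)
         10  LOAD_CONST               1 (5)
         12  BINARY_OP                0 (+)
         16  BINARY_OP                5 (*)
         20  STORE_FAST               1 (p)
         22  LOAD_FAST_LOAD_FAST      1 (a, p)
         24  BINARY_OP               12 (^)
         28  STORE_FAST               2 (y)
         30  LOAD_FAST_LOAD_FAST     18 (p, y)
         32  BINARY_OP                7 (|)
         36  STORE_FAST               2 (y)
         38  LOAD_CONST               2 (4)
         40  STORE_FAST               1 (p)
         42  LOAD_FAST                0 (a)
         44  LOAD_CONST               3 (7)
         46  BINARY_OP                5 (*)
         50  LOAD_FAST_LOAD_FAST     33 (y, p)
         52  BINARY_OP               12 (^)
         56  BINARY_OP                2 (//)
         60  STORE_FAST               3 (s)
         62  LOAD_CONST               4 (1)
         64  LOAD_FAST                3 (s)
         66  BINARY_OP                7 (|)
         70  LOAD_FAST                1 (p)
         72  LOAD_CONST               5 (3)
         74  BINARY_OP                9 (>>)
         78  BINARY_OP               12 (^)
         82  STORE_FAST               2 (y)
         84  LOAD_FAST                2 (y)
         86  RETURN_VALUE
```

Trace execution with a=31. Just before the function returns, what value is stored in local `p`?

4

LOAD_FAST_LOAD_FAST a,a → push 31,31. Stack: [31, 31]
BINARY_OP // → 31 // 31 = 1. Stack: [1]
LOAD_FAST a → push 31. Stack: [1, 31]
LOAD_CONST → push 5. Stack: [1, 31, 5]
BINARY_OP + → 31 + 5 = 36. Stack: [1, 36]
BINARY_OP * → 1 * 36 = 36. Stack: [36]
STORE_FAST p → p=36. Stack: []
LOAD_FAST_LOAD_FAST a,p → push 31,36. Stack: [31, 36]
BINARY_OP ^ → 31 ^ 36 = 59. Stack: [59]
STORE_FAST y → y=59. Stack: []
LOAD_FAST_LOAD_FAST p,y → push 36,59. Stack: [36, 59]
BINARY_OP | → 36 | 59 = 63. Stack: [63]
STORE_FAST y → y=63. Stack: []
LOAD_CONST → push 4. Stack: [4]
STORE_FAST p → p=4. Stack: []
LOAD_FAST a → push 31. Stack: [31]
LOAD_CONST → push 7. Stack: [31, 7]
BINARY_OP * → 31 * 7 = 217. Stack: [217]
LOAD_FAST_LOAD_FAST y,p → push 63,4. Stack: [217, 63, 4]
BINARY_OP ^ → 63 ^ 4 = 59. Stack: [217, 59]
BINARY_OP // → 217 // 59 = 3. Stack: [3]
STORE_FAST s → s=3. Stack: []
LOAD_CONST → push 1. Stack: [1]
LOAD_FAST s → push 3. Stack: [1, 3]
BINARY_OP | → 1 | 3 = 3. Stack: [3]
LOAD_FAST p → push 4. Stack: [3, 4]
LOAD_CONST → push 3. Stack: [3, 4, 3]
BINARY_OP >> → 4 >> 3 = 0. Stack: [3, 0]
BINARY_OP ^ → 3 ^ 0 = 3. Stack: [3]
STORE_FAST y → y=3. Stack: []
LOAD_FAST y → push 3. Stack: [3]
RETURN_VALUE → return 3.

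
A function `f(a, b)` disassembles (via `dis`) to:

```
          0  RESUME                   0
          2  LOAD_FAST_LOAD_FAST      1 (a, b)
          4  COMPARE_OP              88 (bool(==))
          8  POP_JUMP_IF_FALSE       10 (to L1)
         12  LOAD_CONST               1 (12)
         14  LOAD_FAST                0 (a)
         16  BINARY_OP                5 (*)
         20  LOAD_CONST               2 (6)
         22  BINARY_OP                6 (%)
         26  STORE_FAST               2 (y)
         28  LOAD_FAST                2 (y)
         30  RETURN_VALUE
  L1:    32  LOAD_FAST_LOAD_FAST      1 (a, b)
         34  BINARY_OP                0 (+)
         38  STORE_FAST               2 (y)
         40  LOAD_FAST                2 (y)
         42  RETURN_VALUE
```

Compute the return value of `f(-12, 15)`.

LOAD_FAST_LOAD_FAST a,b → push -12,15. Stack: [-12, 15]
COMPARE_OP bool(==) → -12 vs 15 = False. Stack: [False]
POP_JUMP_IF_FALSE → pop False; jump. Stack: []
LOAD_FAST_LOAD_FAST a,b → push -12,15. Stack: [-12, 15]
BINARY_OP + → -12 + 15 = 3. Stack: [3]
STORE_FAST y → y=3. Stack: []
LOAD_FAST y → push 3. Stack: [3]
RETURN_VALUE → return 3.

3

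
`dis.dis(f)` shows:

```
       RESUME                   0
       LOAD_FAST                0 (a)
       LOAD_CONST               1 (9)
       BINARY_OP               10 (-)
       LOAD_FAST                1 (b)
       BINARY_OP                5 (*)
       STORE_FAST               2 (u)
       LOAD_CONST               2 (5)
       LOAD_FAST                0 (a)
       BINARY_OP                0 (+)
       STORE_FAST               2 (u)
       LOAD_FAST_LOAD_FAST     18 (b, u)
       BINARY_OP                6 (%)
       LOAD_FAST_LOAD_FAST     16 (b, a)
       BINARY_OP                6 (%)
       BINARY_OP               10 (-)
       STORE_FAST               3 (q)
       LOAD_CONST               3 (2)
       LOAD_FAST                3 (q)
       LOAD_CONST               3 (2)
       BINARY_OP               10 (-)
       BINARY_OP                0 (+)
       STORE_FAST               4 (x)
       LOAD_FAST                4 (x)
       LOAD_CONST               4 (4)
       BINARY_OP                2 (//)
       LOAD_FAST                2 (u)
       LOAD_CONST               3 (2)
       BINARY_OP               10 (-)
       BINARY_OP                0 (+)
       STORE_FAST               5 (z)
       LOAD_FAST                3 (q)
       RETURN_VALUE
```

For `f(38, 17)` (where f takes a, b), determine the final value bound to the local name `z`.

LOAD_FAST a → push 38. Stack: [38]
LOAD_CONST → push 9. Stack: [38, 9]
BINARY_OP - → 38 - 9 = 29. Stack: [29]
LOAD_FAST b → push 17. Stack: [29, 17]
BINARY_OP * → 29 * 17 = 493. Stack: [493]
STORE_FAST u → u=493. Stack: []
LOAD_CONST → push 5. Stack: [5]
LOAD_FAST a → push 38. Stack: [5, 38]
BINARY_OP + → 5 + 38 = 43. Stack: [43]
STORE_FAST u → u=43. Stack: []
LOAD_FAST_LOAD_FAST b,u → push 17,43. Stack: [17, 43]
BINARY_OP % → 17 % 43 = 17. Stack: [17]
LOAD_FAST_LOAD_FAST b,a → push 17,38. Stack: [17, 17, 38]
BINARY_OP % → 17 % 38 = 17. Stack: [17, 17]
BINARY_OP - → 17 - 17 = 0. Stack: [0]
STORE_FAST q → q=0. Stack: []
LOAD_CONST → push 2. Stack: [2]
LOAD_FAST q → push 0. Stack: [2, 0]
LOAD_CONST → push 2. Stack: [2, 0, 2]
BINARY_OP - → 0 - 2 = -2. Stack: [2, -2]
BINARY_OP + → 2 + -2 = 0. Stack: [0]
STORE_FAST x → x=0. Stack: []
LOAD_FAST x → push 0. Stack: [0]
LOAD_CONST → push 4. Stack: [0, 4]
BINARY_OP // → 0 // 4 = 0. Stack: [0]
LOAD_FAST u → push 43. Stack: [0, 43]
LOAD_CONST → push 2. Stack: [0, 43, 2]
BINARY_OP - → 43 - 2 = 41. Stack: [0, 41]
BINARY_OP + → 0 + 41 = 41. Stack: [41]
STORE_FAST z → z=41. Stack: []
LOAD_FAST q → push 0. Stack: [0]
RETURN_VALUE → return 0.

41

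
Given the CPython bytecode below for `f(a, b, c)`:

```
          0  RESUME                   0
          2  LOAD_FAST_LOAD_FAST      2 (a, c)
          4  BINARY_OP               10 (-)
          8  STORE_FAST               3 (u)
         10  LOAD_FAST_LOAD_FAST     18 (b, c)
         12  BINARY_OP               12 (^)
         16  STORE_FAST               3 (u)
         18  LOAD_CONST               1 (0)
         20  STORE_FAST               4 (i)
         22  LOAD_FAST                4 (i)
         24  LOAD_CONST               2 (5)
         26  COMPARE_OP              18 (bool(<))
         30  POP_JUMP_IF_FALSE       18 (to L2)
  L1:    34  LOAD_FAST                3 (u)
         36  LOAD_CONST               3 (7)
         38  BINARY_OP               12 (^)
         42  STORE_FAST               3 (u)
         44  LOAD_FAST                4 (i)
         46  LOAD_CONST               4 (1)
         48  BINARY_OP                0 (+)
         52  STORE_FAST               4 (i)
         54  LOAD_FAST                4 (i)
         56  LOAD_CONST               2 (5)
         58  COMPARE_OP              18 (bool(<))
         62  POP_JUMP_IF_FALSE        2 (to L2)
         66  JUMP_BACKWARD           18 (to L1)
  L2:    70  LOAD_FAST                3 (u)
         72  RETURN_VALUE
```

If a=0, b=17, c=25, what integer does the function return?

15

LOAD_FAST_LOAD_FAST a,c → push 0,25
BINARY_OP - → 0 - 25 = -25
STORE_FAST u → u=-25
LOAD_FAST_LOAD_FAST b,c → push 17,25
BINARY_OP ^ → 17 ^ 25 = 8
STORE_FAST u → u=8
LOAD_CONST → push 0
STORE_FAST i → i=0
LOAD_FAST i → push 0
LOAD_CONST → push 5
COMPARE_OP bool(<) → 0 vs 5 = True
POP_JUMP_IF_FALSE → pop True; no jump
LOAD_FAST u → push 8
LOAD_CONST → push 7
BINARY_OP ^ → 8 ^ 7 = 15
STORE_FAST u → u=15
LOAD_FAST i → push 0
LOAD_CONST → push 1
BINARY_OP + → 0 + 1 = 1
STORE_FAST i → i=1
LOAD_FAST i → push 1
LOAD_CONST → push 5
COMPARE_OP bool(<) → 1 vs 5 = True
POP_JUMP_IF_FALSE → pop True; no jump
LOAD_FAST u → push 15
LOAD_CONST → push 7
BINARY_OP ^ → 15 ^ 7 = 8
STORE_FAST u → u=8
LOAD_FAST i → push 1
LOAD_CONST → push 1
BINARY_OP + → 1 + 1 = 2
STORE_FAST i → i=2
LOAD_FAST i → push 2
LOAD_CONST → push 5
COMPARE_OP bool(<) → 2 vs 5 = True
POP_JUMP_IF_FALSE → pop True; no jump
LOAD_FAST u → push 8
LOAD_CONST → push 7
BINARY_OP ^ → 8 ^ 7 = 15
STORE_FAST u → u=15
LOAD_FAST i → push 2
LOAD_CONST → push 1
BINARY_OP + → 2 + 1 = 3
STORE_FAST i → i=3
LOAD_FAST i → push 3
LOAD_CONST → push 5
COMPARE_OP bool(<) → 3 vs 5 = True
POP_JUMP_IF_FALSE → pop True; no jump
LOAD_FAST u → push 15
LOAD_CONST → push 7
BINARY_OP ^ → 15 ^ 7 = 8
STORE_FAST u → u=8
LOAD_FAST i → push 3
LOAD_CONST → push 1
BINARY_OP + → 3 + 1 = 4
STORE_FAST i → i=4
LOAD_FAST i → push 4
LOAD_CONST → push 5
COMPARE_OP bool(<) → 4 vs 5 = True
POP_JUMP_IF_FALSE → pop True; no jump
LOAD_FAST u → push 8
LOAD_CONST → push 7
BINARY_OP ^ → 8 ^ 7 = 15
STORE_FAST u → u=15
LOAD_FAST i → push 4
LOAD_CONST → push 1
BINARY_OP + → 4 + 1 = 5
STORE_FAST i → i=5
LOAD_FAST i → push 5
LOAD_CONST → push 5
COMPARE_OP bool(<) → 5 vs 5 = False
POP_JUMP_IF_FALSE → pop False; jump
LOAD_FAST u → push 15
RETURN_VALUE → return 15.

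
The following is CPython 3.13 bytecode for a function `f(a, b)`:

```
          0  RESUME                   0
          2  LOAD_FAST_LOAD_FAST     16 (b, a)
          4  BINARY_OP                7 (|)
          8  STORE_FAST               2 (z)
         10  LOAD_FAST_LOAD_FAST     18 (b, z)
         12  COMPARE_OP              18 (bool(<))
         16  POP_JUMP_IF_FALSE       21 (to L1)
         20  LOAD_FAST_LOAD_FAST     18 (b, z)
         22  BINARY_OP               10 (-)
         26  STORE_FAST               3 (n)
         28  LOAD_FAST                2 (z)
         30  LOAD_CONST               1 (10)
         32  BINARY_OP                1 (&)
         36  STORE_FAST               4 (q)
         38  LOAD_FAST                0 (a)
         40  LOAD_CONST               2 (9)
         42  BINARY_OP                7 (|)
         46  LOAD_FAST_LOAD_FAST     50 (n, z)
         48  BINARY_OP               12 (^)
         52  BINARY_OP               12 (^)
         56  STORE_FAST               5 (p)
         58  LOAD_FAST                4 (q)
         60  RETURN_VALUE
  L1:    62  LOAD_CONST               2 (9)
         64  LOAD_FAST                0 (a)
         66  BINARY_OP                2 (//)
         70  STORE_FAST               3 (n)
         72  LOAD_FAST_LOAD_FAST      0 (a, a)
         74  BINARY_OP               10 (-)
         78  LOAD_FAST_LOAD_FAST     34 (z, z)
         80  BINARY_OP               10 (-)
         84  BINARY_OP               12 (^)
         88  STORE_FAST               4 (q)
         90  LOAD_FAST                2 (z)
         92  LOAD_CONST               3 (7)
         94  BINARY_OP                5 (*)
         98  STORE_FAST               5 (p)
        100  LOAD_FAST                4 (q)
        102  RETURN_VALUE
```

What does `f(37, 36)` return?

0

LOAD_FAST_LOAD_FAST b,a → push 36,37. Stack: [36, 37]
BINARY_OP | → 36 | 37 = 37. Stack: [37]
STORE_FAST z → z=37. Stack: []
LOAD_FAST_LOAD_FAST b,z → push 36,37. Stack: [36, 37]
COMPARE_OP bool(<) → 36 vs 37 = True. Stack: [True]
POP_JUMP_IF_FALSE → pop True; no jump. Stack: []
LOAD_FAST_LOAD_FAST b,z → push 36,37. Stack: [36, 37]
BINARY_OP - → 36 - 37 = -1. Stack: [-1]
STORE_FAST n → n=-1. Stack: []
LOAD_FAST z → push 37. Stack: [37]
LOAD_CONST → push 10. Stack: [37, 10]
BINARY_OP & → 37 & 10 = 0. Stack: [0]
STORE_FAST q → q=0. Stack: []
LOAD_FAST a → push 37. Stack: [37]
LOAD_CONST → push 9. Stack: [37, 9]
BINARY_OP | → 37 | 9 = 45. Stack: [45]
LOAD_FAST_LOAD_FAST n,z → push -1,37. Stack: [45, -1, 37]
BINARY_OP ^ → -1 ^ 37 = -38. Stack: [45, -38]
BINARY_OP ^ → 45 ^ -38 = -9. Stack: [-9]
STORE_FAST p → p=-9. Stack: []
LOAD_FAST q → push 0. Stack: [0]
RETURN_VALUE → return 0.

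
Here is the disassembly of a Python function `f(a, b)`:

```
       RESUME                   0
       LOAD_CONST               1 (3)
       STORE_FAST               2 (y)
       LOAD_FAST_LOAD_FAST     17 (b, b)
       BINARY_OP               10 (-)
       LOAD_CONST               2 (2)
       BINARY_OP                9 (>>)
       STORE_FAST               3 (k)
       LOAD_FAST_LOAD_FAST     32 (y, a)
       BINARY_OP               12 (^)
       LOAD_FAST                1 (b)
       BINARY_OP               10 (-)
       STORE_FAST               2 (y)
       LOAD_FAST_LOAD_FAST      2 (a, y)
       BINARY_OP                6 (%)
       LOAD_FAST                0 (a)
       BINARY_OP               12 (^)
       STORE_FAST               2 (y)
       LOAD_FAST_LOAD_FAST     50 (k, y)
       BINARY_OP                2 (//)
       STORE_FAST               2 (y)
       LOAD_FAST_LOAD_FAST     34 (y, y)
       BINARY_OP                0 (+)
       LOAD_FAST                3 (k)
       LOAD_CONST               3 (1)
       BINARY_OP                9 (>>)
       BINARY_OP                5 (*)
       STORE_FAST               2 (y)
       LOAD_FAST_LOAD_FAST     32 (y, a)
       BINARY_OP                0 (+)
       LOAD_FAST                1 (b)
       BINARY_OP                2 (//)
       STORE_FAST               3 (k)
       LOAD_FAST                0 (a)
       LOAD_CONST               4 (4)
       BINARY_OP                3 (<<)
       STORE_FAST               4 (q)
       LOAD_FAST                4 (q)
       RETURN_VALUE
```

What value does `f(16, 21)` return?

256

LOAD_CONST → push 3. Stack: [3]
STORE_FAST y → y=3. Stack: []
LOAD_FAST_LOAD_FAST b,b → push 21,21. Stack: [21, 21]
BINARY_OP - → 21 - 21 = 0. Stack: [0]
LOAD_CONST → push 2. Stack: [0, 2]
BINARY_OP >> → 0 >> 2 = 0. Stack: [0]
STORE_FAST k → k=0. Stack: []
LOAD_FAST_LOAD_FAST y,a → push 3,16. Stack: [3, 16]
BINARY_OP ^ → 3 ^ 16 = 19. Stack: [19]
LOAD_FAST b → push 21. Stack: [19, 21]
BINARY_OP - → 19 - 21 = -2. Stack: [-2]
STORE_FAST y → y=-2. Stack: []
LOAD_FAST_LOAD_FAST a,y → push 16,-2. Stack: [16, -2]
BINARY_OP % → 16 % -2 = 0. Stack: [0]
LOAD_FAST a → push 16. Stack: [0, 16]
BINARY_OP ^ → 0 ^ 16 = 16. Stack: [16]
STORE_FAST y → y=16. Stack: []
LOAD_FAST_LOAD_FAST k,y → push 0,16. Stack: [0, 16]
BINARY_OP // → 0 // 16 = 0. Stack: [0]
STORE_FAST y → y=0. Stack: []
LOAD_FAST_LOAD_FAST y,y → push 0,0. Stack: [0, 0]
BINARY_OP + → 0 + 0 = 0. Stack: [0]
LOAD_FAST k → push 0. Stack: [0, 0]
LOAD_CONST → push 1. Stack: [0, 0, 1]
BINARY_OP >> → 0 >> 1 = 0. Stack: [0, 0]
BINARY_OP * → 0 * 0 = 0. Stack: [0]
STORE_FAST y → y=0. Stack: []
LOAD_FAST_LOAD_FAST y,a → push 0,16. Stack: [0, 16]
BINARY_OP + → 0 + 16 = 16. Stack: [16]
LOAD_FAST b → push 21. Stack: [16, 21]
BINARY_OP // → 16 // 21 = 0. Stack: [0]
STORE_FAST k → k=0. Stack: []
LOAD_FAST a → push 16. Stack: [16]
LOAD_CONST → push 4. Stack: [16, 4]
BINARY_OP << → 16 << 4 = 256. Stack: [256]
STORE_FAST q → q=256. Stack: []
LOAD_FAST q → push 256. Stack: [256]
RETURN_VALUE → return 256.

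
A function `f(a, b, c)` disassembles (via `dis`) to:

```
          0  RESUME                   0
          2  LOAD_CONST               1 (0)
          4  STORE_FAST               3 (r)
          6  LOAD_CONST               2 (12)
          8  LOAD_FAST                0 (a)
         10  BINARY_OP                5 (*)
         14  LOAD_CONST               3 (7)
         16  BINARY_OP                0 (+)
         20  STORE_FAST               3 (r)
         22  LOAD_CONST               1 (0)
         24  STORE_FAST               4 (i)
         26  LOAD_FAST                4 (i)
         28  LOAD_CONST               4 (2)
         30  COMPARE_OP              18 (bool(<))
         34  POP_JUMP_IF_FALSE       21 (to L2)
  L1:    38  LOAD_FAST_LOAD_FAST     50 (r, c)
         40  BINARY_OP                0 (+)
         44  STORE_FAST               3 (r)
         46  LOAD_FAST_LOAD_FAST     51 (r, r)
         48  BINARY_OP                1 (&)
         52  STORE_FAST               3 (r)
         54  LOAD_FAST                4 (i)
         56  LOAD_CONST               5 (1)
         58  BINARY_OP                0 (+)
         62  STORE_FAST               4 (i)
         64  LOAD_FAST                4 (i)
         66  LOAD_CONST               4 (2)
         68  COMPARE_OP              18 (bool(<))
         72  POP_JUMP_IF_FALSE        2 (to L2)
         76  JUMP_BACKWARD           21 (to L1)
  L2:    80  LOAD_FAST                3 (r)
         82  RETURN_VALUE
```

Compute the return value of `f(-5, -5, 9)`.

LOAD_CONST → push 0. Stack: [0]
STORE_FAST r → r=0. Stack: []
LOAD_CONST → push 12. Stack: [12]
LOAD_FAST a → push -5. Stack: [12, -5]
BINARY_OP * → 12 * -5 = -60. Stack: [-60]
LOAD_CONST → push 7. Stack: [-60, 7]
BINARY_OP + → -60 + 7 = -53. Stack: [-53]
STORE_FAST r → r=-53. Stack: []
LOAD_CONST → push 0. Stack: [0]
STORE_FAST i → i=0. Stack: []
LOAD_FAST i → push 0. Stack: [0]
LOAD_CONST → push 2. Stack: [0, 2]
COMPARE_OP bool(<) → 0 vs 2 = True. Stack: [True]
POP_JUMP_IF_FALSE → pop True; no jump. Stack: []
LOAD_FAST_LOAD_FAST r,c → push -53,9. Stack: [-53, 9]
BINARY_OP + → -53 + 9 = -44. Stack: [-44]
STORE_FAST r → r=-44. Stack: []
LOAD_FAST_LOAD_FAST r,r → push -44,-44. Stack: [-44, -44]
BINARY_OP & → -44 & -44 = -44. Stack: [-44]
STORE_FAST r → r=-44. Stack: []
LOAD_FAST i → push 0. Stack: [0]
LOAD_CONST → push 1. Stack: [0, 1]
BINARY_OP + → 0 + 1 = 1. Stack: [1]
STORE_FAST i → i=1. Stack: []
LOAD_FAST i → push 1. Stack: [1]
LOAD_CONST → push 2. Stack: [1, 2]
COMPARE_OP bool(<) → 1 vs 2 = True. Stack: [True]
POP_JUMP_IF_FALSE → pop True; no jump. Stack: []
LOAD_FAST_LOAD_FAST r,c → push -44,9. Stack: [-44, 9]
BINARY_OP + → -44 + 9 = -35. Stack: [-35]
STORE_FAST r → r=-35. Stack: []
LOAD_FAST_LOAD_FAST r,r → push -35,-35. Stack: [-35, -35]
BINARY_OP & → -35 & -35 = -35. Stack: [-35]
STORE_FAST r → r=-35. Stack: []
LOAD_FAST i → push 1. Stack: [1]
LOAD_CONST → push 1. Stack: [1, 1]
BINARY_OP + → 1 + 1 = 2. Stack: [2]
STORE_FAST i → i=2. Stack: []
LOAD_FAST i → push 2. Stack: [2]
LOAD_CONST → push 2. Stack: [2, 2]
COMPARE_OP bool(<) → 2 vs 2 = False. Stack: [False]
POP_JUMP_IF_FALSE → pop False; jump. Stack: []
LOAD_FAST r → push -35. Stack: [-35]
RETURN_VALUE → return -35.

-35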